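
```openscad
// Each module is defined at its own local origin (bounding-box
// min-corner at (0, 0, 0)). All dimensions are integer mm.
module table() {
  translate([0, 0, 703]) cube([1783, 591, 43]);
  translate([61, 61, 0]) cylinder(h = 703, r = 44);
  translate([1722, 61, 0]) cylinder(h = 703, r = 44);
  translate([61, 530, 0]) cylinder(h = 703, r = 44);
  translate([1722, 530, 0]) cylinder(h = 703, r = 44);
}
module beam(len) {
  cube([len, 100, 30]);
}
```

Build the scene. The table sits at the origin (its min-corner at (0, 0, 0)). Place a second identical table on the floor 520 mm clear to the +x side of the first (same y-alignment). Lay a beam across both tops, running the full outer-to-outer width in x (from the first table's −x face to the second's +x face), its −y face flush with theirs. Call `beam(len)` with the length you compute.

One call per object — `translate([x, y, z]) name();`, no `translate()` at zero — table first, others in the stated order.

table();
translate([2303, 0, 0]) table();
translate([0, 0, 746]) beam(4086);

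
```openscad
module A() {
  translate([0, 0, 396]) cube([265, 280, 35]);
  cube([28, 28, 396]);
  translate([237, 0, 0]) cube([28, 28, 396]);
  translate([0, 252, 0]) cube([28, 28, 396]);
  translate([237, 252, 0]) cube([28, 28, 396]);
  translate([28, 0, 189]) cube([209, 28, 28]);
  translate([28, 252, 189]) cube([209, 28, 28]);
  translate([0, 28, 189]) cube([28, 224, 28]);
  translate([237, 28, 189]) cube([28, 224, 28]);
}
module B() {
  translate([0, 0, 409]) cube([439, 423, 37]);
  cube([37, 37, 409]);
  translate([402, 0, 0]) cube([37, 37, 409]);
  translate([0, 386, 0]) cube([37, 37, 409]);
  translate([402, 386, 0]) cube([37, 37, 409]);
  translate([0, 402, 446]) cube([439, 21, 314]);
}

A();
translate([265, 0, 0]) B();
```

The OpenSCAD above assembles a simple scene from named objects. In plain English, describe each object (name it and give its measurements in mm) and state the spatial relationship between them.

A is a simple wooden stool: a rectangular seat 265 mm (x) by 280 mm (y), 35 mm thick, top face at z = 431 mm, on four square legs, each 28×28 mm in cross-section. The legs rest on z = 0, each flush with a corner of the seat. Four stretchers, 28 mm wide and 28 mm tall, connect adjacent legs with their undersides at z = 189 mm, each running between the inner faces of the legs it joins and aligned with the legs' outer faces on the other axis.

B is a chair: 439×423 mm seat, 37 mm thick, top at z = 446 mm, on four 37 mm square corner legs flush with the seat edges. A 21 mm thick backrest slab spans the full seat width, extending 314 mm above the seat top, its back face flush with the seat's +y edge.

The chair is against the stool's +x side, with their −y faces flush.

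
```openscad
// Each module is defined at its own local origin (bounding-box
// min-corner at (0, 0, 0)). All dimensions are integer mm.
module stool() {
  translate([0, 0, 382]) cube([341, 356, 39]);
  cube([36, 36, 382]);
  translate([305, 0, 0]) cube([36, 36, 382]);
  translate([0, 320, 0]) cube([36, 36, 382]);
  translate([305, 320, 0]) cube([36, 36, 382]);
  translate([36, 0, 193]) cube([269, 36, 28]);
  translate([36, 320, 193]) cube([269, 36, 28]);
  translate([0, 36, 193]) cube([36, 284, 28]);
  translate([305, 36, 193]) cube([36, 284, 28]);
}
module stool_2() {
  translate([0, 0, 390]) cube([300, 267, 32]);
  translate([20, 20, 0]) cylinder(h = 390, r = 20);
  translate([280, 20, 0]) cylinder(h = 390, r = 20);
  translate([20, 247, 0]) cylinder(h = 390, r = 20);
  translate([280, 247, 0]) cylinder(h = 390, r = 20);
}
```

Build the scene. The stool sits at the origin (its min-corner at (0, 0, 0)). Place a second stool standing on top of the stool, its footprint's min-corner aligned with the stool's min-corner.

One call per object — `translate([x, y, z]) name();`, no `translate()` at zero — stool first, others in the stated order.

stool();
translate([0, 0, 421]) stool_2();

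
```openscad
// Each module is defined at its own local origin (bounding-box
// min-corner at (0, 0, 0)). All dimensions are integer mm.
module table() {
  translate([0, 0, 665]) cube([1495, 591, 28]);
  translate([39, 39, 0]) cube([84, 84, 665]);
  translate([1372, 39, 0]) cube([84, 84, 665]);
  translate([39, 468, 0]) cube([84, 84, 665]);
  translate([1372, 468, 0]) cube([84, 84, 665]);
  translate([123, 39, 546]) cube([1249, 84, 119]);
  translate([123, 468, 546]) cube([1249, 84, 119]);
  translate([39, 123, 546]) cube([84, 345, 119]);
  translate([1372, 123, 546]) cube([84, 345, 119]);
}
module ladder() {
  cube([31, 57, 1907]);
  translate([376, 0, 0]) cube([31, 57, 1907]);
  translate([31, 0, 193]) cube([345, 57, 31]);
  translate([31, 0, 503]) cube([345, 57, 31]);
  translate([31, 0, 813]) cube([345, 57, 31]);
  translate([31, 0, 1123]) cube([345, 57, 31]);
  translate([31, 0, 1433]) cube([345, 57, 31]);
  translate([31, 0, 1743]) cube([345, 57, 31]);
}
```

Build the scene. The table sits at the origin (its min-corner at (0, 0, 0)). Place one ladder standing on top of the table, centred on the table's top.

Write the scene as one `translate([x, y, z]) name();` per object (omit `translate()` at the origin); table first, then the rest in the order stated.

table();
translate([544, 267, 693]) ladder();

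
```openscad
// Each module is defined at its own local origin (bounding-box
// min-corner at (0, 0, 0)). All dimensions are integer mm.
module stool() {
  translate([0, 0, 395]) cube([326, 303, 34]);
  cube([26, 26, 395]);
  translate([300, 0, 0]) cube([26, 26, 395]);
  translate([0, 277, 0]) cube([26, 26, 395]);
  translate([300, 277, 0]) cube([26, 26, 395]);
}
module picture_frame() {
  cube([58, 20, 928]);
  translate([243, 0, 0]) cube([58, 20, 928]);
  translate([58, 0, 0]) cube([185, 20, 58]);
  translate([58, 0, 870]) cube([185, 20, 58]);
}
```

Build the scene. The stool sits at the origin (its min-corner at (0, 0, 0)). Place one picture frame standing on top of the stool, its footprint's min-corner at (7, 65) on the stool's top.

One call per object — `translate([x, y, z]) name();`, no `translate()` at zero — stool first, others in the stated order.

stool();
translate([7, 65, 429]) picture_frame();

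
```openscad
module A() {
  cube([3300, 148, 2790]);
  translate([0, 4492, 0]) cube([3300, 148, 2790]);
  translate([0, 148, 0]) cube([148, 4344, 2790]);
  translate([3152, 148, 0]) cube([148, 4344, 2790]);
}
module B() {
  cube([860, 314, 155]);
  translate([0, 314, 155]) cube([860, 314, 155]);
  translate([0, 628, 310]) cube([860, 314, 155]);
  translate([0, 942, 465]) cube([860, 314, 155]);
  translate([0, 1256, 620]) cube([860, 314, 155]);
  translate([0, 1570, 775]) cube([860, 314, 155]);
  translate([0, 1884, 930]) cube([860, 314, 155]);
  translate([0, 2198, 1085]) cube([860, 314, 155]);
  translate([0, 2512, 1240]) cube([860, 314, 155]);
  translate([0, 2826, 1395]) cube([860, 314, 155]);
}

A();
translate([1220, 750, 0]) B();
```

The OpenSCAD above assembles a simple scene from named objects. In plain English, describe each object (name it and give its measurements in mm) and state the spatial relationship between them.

A is the wall frame of a small rectangular building: four walls, each 2790 mm tall and 148 mm thick, enclosing a footprint 3300 mm (x) by 4640 mm (y) outside-to-outside, with no floor or roof. The front and back walls (the −y and +y sides) span the full width; the two side walls fit between them.

B is a run of 10 identical solid stair steps. Each tread is 860×314 mm and each step block is 155 mm high. Step 1 rests on the floor; step k is offset from step 1 by (k−1)×314 mm in y and (k−1)×155 mm in z.

The staircase sits inside the house frame, centred.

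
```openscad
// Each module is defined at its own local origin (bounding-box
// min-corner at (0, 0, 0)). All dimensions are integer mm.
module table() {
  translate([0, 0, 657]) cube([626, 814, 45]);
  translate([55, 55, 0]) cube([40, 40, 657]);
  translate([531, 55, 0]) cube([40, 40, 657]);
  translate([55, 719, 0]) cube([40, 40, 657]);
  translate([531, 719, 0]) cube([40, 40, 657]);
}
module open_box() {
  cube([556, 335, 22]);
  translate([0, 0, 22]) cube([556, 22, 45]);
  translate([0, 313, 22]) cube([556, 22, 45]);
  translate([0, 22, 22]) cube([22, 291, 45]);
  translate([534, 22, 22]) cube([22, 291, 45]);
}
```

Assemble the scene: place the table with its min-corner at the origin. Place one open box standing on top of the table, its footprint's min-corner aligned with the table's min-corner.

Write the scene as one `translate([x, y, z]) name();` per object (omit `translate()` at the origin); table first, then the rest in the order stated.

table();
translate([0, 0, 702]) open_box();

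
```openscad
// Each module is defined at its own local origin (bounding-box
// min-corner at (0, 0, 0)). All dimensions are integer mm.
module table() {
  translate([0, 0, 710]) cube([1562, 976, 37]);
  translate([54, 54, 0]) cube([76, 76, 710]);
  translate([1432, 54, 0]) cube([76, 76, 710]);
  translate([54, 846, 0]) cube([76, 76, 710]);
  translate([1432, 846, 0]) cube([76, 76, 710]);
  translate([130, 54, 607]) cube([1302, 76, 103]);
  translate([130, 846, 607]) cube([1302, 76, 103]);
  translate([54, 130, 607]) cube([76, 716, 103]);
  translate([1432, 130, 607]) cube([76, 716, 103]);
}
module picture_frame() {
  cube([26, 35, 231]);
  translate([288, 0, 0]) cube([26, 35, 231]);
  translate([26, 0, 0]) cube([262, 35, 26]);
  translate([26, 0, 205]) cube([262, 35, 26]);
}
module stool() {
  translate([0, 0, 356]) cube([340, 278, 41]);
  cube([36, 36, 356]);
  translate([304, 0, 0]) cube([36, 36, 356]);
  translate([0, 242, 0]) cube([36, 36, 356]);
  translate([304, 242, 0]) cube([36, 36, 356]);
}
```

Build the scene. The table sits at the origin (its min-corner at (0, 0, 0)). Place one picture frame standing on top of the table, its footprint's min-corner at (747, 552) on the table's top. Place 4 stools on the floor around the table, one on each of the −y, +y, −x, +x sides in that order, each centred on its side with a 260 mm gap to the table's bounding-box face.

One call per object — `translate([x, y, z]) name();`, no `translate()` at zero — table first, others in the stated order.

table();
translate([747, 552, 747]) picture_frame();
translate([611, -538, 0]) stool();
translate([611, 1236, 0]) stool();
translate([-600, 349, 0]) stool();
translate([1822, 349, 0]) stool();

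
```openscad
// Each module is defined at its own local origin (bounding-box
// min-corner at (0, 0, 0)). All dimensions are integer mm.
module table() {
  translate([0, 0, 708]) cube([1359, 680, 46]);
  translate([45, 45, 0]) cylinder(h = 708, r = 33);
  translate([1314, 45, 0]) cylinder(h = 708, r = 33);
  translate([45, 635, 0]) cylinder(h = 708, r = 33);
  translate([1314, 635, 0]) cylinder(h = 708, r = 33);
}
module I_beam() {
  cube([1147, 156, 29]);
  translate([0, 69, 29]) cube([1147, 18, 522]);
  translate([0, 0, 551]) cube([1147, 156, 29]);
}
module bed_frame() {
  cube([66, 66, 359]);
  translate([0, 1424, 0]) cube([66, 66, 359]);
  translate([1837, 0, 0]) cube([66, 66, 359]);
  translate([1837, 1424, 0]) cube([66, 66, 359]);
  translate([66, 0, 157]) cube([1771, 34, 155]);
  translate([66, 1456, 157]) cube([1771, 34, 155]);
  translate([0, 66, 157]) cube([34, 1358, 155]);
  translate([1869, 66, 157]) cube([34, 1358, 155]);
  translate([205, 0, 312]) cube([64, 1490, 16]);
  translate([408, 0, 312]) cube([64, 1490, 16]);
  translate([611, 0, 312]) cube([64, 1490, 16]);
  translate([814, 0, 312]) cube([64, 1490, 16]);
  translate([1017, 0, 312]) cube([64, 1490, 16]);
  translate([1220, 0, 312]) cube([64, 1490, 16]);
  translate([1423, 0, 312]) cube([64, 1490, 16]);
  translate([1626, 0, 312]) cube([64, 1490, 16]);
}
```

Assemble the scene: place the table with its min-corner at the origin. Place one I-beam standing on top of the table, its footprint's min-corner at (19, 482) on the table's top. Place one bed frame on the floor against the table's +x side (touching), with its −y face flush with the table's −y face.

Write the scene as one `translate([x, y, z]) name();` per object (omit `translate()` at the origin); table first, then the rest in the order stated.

table();
translate([19, 482, 754]) I_beam();
translate([1359, 0, 0]) bed_frame();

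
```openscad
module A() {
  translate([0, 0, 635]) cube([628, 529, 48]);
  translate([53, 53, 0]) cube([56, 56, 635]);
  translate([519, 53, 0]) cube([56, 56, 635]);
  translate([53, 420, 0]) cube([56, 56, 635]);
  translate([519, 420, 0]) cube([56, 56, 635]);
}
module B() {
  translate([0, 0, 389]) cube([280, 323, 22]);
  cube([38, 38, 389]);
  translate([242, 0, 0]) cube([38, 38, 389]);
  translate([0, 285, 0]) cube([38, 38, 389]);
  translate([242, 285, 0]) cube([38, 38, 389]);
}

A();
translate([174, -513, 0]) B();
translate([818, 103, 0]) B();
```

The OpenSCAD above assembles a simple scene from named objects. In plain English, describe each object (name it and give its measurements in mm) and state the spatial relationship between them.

A is a table with a 628×529 mm rectangular top, 48 mm thick, top surface at z = 683 mm, supported by four 56×56 mm square legs, each inset 53 mm from the nearest pair of top edges, running from the floor.

B is a simple wooden stool: a rectangular seat 280 mm (x) by 323 mm (y), 22 mm thick, top face at z = 411 mm, on four square legs, each 38×38 mm in cross-section. The legs rest on z = 0, each flush with a corner of the seat.

Two stools sit around the table at the −y, +x sides.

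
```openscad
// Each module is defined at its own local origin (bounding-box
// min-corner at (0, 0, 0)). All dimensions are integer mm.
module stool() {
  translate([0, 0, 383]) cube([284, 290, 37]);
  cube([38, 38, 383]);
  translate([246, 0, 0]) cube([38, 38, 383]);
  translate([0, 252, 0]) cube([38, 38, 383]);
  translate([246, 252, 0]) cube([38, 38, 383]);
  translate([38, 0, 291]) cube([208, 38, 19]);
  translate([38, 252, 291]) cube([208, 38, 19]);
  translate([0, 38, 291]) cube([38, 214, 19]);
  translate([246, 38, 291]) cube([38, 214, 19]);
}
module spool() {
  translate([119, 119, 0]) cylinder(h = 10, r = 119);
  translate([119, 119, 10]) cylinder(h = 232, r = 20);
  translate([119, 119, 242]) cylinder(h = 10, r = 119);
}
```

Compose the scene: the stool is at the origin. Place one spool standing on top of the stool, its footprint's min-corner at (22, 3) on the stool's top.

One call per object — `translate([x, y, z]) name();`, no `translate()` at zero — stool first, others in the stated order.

stool();
translate([22, 3, 420]) spool();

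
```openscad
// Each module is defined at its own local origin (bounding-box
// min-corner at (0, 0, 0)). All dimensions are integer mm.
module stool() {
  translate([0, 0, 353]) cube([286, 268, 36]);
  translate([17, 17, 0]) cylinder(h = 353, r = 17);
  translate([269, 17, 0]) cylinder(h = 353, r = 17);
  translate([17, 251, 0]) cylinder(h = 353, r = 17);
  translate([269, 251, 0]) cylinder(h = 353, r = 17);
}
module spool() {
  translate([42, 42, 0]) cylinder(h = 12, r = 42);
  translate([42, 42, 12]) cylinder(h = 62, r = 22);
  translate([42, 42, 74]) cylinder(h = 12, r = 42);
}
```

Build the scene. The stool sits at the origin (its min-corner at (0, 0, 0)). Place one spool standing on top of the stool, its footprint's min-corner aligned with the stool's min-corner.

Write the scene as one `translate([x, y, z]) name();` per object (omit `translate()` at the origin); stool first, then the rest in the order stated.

stool();
translate([0, 0, 389]) spool();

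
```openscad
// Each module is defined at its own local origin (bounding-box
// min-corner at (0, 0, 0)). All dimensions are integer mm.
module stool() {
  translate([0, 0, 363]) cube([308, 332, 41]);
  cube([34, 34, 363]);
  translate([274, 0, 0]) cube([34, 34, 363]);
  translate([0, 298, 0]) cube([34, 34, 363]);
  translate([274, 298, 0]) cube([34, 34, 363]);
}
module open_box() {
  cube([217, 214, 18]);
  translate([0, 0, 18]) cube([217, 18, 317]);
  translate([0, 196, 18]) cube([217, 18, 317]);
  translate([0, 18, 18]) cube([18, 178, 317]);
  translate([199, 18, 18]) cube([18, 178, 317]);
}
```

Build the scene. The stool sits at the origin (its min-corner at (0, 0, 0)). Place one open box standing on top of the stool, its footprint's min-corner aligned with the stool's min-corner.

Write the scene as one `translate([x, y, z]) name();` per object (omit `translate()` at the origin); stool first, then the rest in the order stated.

stool();
translate([0, 0, 404]) open_box();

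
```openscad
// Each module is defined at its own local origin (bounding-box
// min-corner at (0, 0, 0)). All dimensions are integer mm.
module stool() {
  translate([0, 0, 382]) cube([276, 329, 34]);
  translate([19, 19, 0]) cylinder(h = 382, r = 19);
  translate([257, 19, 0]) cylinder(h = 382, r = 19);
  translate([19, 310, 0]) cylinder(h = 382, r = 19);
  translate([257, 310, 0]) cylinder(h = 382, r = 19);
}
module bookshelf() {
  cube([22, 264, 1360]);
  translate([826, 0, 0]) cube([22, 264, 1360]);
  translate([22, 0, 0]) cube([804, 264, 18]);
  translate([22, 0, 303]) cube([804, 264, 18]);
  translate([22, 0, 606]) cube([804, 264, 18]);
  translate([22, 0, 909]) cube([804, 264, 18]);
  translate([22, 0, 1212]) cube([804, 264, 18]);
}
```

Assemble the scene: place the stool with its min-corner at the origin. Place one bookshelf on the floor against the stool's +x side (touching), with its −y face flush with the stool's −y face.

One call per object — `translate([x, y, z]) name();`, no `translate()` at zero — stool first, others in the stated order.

stool();
translate([276, 0, 0]) bookshelf();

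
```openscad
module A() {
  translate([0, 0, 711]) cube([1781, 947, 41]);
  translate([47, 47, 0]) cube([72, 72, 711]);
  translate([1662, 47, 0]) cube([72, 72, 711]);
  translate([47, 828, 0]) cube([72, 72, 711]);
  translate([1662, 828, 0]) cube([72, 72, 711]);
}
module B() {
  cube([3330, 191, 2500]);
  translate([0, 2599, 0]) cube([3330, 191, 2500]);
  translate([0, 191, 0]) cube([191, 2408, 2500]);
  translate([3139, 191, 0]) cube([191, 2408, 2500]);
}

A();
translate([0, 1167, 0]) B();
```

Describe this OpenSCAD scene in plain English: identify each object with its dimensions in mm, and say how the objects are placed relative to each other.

A is a table: top 1781 mm (x) × 947 mm (y), 41 mm thick, upper face at z = 752 mm, on four 72×72 mm square legs, each inset 47 mm from the nearest pair of top edges, running from z = 0 to the bottom of the top.

B is the wall frame of a small rectangular building: four walls, each 2500 mm tall and 191 mm thick, enclosing a footprint 3330 mm (x) by 2790 mm (y) outside-to-outside, with no floor or roof. The front and back walls (the −y and +y sides) span the full width; the two side walls fit between them.

The house frame is on the floor beside the table on its +y side.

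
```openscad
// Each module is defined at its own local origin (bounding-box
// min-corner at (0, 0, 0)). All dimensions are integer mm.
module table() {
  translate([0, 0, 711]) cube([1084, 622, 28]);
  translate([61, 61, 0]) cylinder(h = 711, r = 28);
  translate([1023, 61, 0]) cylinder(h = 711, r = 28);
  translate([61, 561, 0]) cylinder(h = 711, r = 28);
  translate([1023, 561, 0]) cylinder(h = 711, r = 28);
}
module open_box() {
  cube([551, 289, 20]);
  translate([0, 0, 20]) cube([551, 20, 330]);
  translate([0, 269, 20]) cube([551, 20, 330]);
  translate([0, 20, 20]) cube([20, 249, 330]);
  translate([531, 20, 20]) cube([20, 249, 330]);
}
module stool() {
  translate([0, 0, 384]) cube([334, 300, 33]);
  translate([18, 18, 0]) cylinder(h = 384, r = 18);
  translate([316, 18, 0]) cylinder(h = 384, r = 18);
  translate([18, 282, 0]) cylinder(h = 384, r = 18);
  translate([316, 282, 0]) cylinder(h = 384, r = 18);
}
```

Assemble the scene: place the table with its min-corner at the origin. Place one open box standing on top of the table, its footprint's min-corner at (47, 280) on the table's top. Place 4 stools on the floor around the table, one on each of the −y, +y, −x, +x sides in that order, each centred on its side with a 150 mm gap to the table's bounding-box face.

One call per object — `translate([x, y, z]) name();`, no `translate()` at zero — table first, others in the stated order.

table();
translate([47, 280, 739]) open_box();
translate([375, -450, 0]) stool();
translate([375, 772, 0]) stool();
translate([-484, 161, 0]) stool();
translate([1234, 161, 0]) stool();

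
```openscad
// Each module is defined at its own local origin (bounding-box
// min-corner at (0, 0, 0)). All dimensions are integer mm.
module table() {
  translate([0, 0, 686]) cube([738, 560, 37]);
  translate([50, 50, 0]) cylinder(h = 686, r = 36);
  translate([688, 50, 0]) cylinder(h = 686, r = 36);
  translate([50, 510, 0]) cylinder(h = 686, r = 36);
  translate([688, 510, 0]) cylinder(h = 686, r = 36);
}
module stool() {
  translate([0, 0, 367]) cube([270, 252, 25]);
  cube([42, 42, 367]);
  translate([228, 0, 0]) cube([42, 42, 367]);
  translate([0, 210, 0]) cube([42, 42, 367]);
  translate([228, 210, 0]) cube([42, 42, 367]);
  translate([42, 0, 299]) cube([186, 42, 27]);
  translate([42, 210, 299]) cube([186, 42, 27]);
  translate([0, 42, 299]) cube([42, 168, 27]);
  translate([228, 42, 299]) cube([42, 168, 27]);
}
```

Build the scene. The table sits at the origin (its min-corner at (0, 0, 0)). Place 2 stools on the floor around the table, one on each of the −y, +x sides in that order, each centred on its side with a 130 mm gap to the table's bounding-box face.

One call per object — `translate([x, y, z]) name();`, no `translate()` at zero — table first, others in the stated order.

table();
translate([234, -382, 0]) stool();
translate([868, 154, 0]) stool();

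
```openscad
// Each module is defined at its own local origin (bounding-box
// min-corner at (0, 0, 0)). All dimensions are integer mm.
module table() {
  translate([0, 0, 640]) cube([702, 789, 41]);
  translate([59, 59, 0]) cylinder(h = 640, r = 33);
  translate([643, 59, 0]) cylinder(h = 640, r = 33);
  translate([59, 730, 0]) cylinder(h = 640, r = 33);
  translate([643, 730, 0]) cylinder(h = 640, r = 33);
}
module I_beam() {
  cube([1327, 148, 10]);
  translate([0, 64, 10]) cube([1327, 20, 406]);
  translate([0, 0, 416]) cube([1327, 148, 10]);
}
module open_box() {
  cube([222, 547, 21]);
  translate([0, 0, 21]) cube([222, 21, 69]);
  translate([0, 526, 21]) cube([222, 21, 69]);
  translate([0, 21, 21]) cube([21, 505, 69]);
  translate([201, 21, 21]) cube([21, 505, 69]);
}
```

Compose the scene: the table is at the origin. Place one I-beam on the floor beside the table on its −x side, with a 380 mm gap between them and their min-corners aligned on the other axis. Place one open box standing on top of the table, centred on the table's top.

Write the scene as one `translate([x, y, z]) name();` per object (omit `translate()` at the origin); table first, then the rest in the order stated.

table();
translate([-1707, 0, 0]) I_beam();
translate([240, 121, 681]) open_box();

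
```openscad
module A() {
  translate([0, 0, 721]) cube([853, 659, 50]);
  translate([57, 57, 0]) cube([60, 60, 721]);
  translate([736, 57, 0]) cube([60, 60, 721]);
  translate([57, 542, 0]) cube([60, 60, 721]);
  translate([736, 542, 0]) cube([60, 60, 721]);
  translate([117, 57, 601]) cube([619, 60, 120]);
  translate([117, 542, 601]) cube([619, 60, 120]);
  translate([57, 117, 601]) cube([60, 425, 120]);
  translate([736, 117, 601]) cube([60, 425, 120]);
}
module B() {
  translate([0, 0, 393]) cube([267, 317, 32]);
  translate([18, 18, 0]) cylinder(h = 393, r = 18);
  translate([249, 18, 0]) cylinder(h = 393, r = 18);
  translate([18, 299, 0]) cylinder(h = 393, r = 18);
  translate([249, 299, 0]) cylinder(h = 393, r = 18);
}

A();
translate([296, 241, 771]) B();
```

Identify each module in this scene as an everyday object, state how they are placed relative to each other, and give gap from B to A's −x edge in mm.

The stool's min-x is at 296; the table's min-x is 0; gap = 296 mm.

A is a table. B is a stool. The stool is on top of the table. The gap from the stool to the table's −x edge is 296 mm.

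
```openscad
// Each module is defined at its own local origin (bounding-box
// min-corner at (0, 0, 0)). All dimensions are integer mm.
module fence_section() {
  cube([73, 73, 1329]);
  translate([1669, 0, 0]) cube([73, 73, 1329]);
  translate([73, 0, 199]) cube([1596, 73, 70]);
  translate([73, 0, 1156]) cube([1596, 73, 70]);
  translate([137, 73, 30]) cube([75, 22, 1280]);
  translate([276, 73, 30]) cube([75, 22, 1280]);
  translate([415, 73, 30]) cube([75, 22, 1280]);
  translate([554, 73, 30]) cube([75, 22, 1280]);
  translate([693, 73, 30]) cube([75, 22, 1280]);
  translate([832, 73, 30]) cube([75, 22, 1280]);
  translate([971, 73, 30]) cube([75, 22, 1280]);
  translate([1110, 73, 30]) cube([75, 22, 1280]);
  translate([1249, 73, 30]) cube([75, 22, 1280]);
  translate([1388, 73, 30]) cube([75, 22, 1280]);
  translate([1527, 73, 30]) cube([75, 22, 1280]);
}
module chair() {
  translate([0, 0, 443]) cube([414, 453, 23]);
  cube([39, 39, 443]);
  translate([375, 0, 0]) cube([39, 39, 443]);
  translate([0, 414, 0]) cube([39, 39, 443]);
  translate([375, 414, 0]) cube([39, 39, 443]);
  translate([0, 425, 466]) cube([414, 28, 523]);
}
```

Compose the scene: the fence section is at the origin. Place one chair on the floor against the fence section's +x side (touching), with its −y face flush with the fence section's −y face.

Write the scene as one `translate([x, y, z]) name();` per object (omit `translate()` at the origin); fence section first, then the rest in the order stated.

fence_section();
translate([1742, 0, 0]) chair();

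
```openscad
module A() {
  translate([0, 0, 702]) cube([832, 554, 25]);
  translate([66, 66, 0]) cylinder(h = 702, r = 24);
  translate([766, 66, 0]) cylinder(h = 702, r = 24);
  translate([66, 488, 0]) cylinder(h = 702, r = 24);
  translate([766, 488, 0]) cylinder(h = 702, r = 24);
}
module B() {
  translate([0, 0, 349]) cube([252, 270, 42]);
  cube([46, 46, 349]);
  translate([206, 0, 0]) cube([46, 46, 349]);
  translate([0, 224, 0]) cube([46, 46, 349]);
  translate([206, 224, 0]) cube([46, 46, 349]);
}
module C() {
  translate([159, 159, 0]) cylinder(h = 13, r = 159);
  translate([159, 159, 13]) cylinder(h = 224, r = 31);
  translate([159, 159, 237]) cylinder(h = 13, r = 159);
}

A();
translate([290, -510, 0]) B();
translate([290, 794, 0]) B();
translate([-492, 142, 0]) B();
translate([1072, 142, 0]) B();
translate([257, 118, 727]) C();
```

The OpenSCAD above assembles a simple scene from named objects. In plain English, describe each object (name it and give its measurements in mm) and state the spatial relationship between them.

A is a table with a 832×554 mm rectangular top, 25 mm thick, top surface at z = 727 mm, supported by four round legs of 48 mm diameter, each leg's bounding box inset 42 mm from the nearest pair of top edges, running from the floor.

B is a four-legged stool. The seat is 252×270 mm, 42 mm thick, top at z = 391 mm. It stands on four square legs, each 46×46 mm in cross-section, from z = 0 to the seat underside, each flush with a corner of the seat.

C is a spool: two coaxial disc flanges of radius 159 mm and thickness 13 mm, joined by a core cylinder of radius 31 mm and height 224 mm. The lower flange rests on z = 0 and the three cylinders share a vertical axis.

Four stools sit around the table at the −y, +y, −x, +x sides. The spool is on top of the table, centred.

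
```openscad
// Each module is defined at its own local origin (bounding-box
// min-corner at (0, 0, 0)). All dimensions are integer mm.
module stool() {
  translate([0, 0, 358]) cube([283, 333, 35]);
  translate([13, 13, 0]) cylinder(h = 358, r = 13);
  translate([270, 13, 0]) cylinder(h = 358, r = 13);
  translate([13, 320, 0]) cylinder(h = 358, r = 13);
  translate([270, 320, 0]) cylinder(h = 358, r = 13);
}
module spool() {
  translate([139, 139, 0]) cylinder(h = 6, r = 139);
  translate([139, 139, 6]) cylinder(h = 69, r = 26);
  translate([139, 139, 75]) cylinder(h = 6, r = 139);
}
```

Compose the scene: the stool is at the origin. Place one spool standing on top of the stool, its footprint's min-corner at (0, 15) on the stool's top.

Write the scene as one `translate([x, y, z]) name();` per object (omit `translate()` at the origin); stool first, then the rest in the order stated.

stool();
translate([0, 15, 393]) spool();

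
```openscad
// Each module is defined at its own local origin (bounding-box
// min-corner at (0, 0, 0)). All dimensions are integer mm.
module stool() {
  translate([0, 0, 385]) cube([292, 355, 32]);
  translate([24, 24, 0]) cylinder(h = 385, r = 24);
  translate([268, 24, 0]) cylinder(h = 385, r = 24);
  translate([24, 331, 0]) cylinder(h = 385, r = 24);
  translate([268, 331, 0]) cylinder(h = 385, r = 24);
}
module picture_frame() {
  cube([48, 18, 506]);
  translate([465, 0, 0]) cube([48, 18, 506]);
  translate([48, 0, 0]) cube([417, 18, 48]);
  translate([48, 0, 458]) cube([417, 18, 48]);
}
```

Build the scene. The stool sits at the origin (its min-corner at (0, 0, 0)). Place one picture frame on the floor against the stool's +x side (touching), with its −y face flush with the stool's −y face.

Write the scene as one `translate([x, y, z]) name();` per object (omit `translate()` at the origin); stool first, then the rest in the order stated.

stool();
translate([292, 0, 0]) picture_frame();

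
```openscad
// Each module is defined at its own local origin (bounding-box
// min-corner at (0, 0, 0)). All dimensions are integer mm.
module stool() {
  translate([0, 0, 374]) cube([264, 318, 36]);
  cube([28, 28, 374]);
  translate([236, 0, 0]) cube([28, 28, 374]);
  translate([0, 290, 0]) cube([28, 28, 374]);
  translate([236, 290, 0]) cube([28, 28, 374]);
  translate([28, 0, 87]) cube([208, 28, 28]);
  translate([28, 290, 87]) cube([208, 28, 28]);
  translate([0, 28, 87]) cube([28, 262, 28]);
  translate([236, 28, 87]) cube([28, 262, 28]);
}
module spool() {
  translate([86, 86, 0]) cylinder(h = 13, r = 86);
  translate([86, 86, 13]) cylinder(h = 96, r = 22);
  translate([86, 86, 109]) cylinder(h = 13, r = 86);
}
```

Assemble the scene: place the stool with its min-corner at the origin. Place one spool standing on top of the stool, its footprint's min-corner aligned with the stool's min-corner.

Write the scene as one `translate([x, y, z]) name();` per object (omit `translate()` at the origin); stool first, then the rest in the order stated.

stool();
translate([0, 0, 410]) spool();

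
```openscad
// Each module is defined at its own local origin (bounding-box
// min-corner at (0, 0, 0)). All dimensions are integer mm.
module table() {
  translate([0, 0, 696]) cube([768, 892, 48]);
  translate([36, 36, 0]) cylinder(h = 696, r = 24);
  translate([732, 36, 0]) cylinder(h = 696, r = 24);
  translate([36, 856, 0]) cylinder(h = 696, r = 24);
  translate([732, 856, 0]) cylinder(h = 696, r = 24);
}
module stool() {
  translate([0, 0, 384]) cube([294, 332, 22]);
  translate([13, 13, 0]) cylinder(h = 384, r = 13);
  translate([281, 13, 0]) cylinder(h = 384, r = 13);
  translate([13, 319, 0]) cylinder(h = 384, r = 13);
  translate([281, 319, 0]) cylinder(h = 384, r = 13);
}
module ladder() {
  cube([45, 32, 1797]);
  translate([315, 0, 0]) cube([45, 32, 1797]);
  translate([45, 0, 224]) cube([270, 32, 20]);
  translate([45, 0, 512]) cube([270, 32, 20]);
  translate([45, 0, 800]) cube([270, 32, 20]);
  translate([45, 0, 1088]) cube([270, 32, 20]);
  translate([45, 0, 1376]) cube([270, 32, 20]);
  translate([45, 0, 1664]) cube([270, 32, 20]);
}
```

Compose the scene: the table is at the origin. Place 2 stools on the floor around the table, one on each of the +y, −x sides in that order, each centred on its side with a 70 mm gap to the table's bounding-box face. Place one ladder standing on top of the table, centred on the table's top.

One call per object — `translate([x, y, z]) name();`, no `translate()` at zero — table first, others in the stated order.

table();
translate([237, 962, 0]) stool();
translate([-364, 280, 0]) stool();
translate([204, 430, 744]) ladder();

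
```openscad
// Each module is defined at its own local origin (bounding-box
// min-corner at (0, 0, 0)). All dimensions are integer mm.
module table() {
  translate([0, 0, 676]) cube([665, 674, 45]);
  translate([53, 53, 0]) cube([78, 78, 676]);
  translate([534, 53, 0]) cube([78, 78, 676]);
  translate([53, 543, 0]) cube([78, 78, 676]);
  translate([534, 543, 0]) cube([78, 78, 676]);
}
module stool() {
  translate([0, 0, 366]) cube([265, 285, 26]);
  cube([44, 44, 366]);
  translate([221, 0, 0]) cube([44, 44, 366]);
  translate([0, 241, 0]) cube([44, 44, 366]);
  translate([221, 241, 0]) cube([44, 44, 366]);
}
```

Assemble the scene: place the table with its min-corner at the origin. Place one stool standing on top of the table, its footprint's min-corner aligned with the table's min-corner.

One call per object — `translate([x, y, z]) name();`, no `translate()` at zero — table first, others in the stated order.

table();
translate([0, 0, 721]) stool();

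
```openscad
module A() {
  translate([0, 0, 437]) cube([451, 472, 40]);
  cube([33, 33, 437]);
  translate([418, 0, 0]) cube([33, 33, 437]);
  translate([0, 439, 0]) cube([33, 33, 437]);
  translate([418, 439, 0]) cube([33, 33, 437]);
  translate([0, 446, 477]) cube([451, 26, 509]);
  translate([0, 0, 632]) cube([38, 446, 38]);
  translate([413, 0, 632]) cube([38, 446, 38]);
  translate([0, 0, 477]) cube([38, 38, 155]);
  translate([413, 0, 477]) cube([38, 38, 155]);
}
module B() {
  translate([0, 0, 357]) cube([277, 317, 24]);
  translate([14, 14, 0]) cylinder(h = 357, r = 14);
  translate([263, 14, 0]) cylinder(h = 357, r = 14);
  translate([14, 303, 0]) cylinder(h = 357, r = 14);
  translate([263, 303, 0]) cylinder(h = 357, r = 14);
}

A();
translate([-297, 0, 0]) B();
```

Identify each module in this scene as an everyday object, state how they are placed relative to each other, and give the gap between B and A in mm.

A is a chair. B is a stool. The stool is on the floor beside the chair on its −x side. The gap between the stool and the chair is 20 mm.

The stool's nearest face is 20 mm from the chair's −x face.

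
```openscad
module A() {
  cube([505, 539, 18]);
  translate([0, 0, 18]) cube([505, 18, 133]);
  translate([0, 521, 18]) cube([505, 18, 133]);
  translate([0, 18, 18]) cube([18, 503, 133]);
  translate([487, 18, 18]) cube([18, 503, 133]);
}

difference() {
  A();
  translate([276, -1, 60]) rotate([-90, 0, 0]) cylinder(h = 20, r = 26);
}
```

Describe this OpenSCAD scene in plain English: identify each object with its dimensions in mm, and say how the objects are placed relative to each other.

A is an open-topped rectangular box: outside dimensions 505×539×151 mm, with a uniform wall and base thickness of 18 mm. The base is a full 505×539 slab on the floor; four walls sit on top of the base. The front and back walls (the −y and +y sides) span the full width; the two side walls fit between them.

The open box has a circular hole of radius 26 mm through its front wall, centred at (x = 276, z = 60).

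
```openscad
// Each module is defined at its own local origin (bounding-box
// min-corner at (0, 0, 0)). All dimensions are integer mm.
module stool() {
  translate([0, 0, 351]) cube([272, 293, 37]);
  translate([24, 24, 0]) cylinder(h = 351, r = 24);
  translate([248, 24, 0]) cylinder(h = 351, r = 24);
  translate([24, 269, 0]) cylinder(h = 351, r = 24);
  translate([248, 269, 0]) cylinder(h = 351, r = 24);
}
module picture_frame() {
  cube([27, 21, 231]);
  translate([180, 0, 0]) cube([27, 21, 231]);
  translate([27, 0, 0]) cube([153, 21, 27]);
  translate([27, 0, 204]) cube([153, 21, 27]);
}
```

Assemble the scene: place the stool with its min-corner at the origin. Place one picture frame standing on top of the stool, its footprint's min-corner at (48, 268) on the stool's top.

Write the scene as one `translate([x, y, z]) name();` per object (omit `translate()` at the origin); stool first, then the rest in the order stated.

stool();
translate([48, 268, 388]) picture_frame();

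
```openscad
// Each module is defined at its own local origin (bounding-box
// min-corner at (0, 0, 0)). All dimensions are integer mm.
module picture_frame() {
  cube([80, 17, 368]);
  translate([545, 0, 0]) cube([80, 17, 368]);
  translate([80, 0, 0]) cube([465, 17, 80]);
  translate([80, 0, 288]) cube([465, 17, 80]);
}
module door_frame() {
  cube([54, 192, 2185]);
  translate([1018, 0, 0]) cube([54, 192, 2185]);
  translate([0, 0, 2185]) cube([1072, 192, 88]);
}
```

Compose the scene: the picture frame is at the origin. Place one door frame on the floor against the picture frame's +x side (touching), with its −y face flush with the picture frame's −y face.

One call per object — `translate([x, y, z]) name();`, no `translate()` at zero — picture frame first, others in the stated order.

picture_frame();
translate([625, 0, 0]) door_frame();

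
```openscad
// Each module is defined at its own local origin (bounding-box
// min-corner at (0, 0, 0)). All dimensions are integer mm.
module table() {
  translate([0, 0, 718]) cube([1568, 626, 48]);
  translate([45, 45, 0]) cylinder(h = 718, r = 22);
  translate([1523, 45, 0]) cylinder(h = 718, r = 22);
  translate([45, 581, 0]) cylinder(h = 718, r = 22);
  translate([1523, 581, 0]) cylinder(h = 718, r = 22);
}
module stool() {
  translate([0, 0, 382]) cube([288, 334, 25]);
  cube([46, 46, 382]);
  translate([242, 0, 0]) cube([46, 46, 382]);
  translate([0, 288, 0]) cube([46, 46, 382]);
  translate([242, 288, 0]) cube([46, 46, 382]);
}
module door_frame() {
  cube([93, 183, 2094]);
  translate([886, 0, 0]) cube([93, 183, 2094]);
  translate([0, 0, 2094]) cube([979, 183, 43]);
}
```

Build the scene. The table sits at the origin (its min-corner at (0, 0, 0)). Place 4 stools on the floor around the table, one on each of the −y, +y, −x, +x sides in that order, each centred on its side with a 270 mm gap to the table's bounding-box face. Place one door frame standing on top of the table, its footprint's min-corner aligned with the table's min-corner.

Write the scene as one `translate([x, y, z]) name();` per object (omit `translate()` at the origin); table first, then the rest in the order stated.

table();
translate([640, -604, 0]) stool();
translate([640, 896, 0]) stool();
translate([-558, 146, 0]) stool();
translate([1838, 146, 0]) stool();
translate([0, 0, 766]) door_frame();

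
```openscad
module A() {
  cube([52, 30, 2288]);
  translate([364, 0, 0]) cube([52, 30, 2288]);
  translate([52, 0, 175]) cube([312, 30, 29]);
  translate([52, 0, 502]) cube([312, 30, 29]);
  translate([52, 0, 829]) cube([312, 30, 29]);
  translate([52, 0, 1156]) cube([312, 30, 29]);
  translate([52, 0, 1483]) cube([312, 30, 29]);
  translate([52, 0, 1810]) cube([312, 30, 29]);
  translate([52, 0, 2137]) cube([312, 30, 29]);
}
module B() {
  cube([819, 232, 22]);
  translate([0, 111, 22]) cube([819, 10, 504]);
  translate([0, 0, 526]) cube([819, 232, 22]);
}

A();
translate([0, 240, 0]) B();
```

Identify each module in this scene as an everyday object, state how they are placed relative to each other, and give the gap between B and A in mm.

A is a ladder. B is an I-beam. The I-beam is on the floor beside the ladder on its +y side. The gap between the I-beam and the ladder is 210 mm.

The I-beam's nearest face is 210 mm from the ladder's +y face.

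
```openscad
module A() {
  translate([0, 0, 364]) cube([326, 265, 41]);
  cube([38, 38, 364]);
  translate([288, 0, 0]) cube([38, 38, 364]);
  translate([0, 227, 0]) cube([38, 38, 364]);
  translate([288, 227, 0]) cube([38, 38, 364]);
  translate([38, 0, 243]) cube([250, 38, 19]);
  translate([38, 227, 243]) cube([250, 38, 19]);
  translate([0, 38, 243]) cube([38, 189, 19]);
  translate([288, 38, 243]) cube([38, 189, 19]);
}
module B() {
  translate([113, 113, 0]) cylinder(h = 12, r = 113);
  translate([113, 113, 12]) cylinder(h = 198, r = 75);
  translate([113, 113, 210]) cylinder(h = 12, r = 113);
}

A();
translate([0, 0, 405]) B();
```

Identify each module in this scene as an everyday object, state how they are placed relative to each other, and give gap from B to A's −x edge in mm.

The spool's min-x is at 0; the stool's min-x is 0; gap = 0 mm.

A is a stool. B is a spool. The spool is on top of the stool. The gap from the spool to the stool's −x edge is 0 mm.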